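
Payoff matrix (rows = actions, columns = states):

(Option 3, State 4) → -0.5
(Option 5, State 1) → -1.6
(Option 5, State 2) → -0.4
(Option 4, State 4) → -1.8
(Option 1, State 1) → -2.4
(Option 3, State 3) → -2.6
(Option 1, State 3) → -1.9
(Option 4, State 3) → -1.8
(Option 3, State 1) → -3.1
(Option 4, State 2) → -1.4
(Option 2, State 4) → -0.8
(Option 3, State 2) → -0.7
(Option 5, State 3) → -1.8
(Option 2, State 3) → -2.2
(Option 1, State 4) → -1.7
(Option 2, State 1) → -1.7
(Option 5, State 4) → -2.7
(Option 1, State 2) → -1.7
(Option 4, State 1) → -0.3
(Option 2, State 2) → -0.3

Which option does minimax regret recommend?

Column bests: State 1=-0.3, State 2=-0.3, State 3=-1.8, State 4=-0.5.
Option 1 regrets: 2.1, 1.4, 0.1, 1.2 → max 2.1
Option 2 regrets: 1.4, 0.0, 0.4, 0.3 → max 1.4
Option 3 regrets: 2.8, 0.4, 0.8, 0.0 → max 2.8
Option 4 regrets: 0.0, 1.1, 0.0, 1.3 → max 1.3
Option 5 regrets: 1.3, 0.1, 0.0, 2.2 → max 2.2
Smallest max regret = 1.3 → Option 4.

Option 4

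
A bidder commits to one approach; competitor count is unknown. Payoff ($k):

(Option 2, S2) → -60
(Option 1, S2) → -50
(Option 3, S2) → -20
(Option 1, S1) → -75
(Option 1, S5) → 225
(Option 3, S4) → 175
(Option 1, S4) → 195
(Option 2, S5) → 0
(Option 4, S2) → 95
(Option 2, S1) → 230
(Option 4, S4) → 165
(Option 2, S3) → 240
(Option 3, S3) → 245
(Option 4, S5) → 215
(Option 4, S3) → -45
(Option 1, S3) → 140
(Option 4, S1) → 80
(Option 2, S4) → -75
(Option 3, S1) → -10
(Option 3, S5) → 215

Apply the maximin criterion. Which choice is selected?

Row minima: Option 1=-75, Option 2=-75, Option 3=-20, Option 4=-45
Best worst-case = -20 → Option 3.

Option 3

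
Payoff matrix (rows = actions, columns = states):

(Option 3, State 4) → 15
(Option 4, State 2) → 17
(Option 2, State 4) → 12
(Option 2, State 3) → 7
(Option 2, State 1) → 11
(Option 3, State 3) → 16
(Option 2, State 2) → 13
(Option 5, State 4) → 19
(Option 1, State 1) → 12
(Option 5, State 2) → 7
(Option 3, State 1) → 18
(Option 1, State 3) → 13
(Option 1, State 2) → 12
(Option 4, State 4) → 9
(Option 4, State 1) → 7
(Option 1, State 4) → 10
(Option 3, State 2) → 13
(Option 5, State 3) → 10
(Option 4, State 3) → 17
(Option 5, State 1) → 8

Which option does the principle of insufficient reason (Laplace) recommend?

Row averages: Option 1=11.75, Option 2=10.75, Option 3=15.5, Option 4=12.5, Option 5=11
Highest average = 15.5 → Option 3.

Option 3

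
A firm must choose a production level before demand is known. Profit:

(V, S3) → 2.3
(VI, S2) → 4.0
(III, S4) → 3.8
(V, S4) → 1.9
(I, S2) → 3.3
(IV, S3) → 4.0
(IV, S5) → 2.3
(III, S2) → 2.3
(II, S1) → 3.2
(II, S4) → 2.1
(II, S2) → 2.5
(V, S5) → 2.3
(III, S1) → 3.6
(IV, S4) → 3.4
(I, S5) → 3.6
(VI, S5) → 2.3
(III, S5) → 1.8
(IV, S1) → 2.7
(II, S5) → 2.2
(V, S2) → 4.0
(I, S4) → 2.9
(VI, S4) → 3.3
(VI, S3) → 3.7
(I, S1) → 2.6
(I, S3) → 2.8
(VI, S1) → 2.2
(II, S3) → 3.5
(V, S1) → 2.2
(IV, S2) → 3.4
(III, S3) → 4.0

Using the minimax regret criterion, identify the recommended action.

I

Column bests: S1=3.6, S2=4.0, S3=4.0, S4=3.8, S5=3.6.
I regrets: 1.0, 0.7, 1.2, 0.9, 0.0 → max 1.2
II regrets: 0.4, 1.5, 0.5, 1.7, 1.4 → max 1.7
III regrets: 0.0, 1.7, 0.0, 0.0, 1.8 → max 1.8
IV regrets: 0.9, 0.6, 0.0, 0.4, 1.3 → max 1.3
V regrets: 1.4, 0.0, 1.7, 1.9, 1.3 → max 1.9
VI regrets: 1.4, 0.0, 0.3, 0.5, 1.3 → max 1.4
Smallest max regret = 1.2 → I.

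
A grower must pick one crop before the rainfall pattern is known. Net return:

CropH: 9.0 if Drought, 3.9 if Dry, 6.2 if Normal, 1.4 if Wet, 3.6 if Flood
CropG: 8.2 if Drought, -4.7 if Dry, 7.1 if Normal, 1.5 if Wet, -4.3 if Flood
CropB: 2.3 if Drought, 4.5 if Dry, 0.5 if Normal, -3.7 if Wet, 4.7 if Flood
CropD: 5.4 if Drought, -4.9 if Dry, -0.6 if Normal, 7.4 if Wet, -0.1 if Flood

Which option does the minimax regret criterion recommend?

Column bests: Drought=9.0, Dry=4.5, Normal=7.1, Wet=7.4, Flood=4.7.
CropH regrets: 0.0, 0.6, 0.9, 6.0, 1.1 → max 6.0
CropG regrets: 0.8, 9.2, 0.0, 5.9, 9.0 → max 9.2
CropB regrets: 6.7, 0.0, 6.6, 11.1, 0.0 → max 11.1
CropD regrets: 3.6, 9.4, 7.7, 0.0, 4.8 → max 9.4
Smallest max regret = 6.0 → CropH.

CropH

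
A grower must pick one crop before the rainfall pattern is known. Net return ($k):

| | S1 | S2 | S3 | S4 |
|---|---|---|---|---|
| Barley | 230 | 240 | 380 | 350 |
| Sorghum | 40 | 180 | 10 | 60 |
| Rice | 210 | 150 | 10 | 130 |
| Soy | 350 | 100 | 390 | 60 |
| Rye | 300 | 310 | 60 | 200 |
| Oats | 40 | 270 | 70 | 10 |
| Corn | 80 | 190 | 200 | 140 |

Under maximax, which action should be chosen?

Row maxima: Barley=380, Sorghum=180, Rice=210, Soy=390, Rye=310, Oats=270, Corn=200
Best best-case = 390 → Soy.

Soy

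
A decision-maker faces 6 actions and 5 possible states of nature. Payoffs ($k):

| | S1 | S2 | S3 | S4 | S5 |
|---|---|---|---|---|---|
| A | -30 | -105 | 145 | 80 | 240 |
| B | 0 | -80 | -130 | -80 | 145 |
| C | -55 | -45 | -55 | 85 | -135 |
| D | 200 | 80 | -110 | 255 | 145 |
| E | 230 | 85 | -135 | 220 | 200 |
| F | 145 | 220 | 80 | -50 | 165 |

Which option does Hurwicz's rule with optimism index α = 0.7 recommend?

A: 0.7·240 + 0.3·(-105) = 136.5
B: 0.7·145 + 0.3·(-130) = 62.5
C: 0.7·85 + 0.3·(-135) = 19
D: 0.7·255 + 0.3·(-110) = 145.5
E: 0.7·230 + 0.3·(-135) = 120.5
F: 0.7·220 + 0.3·(-50) = 139
Highest Hurwicz score = 145.5 → D.

D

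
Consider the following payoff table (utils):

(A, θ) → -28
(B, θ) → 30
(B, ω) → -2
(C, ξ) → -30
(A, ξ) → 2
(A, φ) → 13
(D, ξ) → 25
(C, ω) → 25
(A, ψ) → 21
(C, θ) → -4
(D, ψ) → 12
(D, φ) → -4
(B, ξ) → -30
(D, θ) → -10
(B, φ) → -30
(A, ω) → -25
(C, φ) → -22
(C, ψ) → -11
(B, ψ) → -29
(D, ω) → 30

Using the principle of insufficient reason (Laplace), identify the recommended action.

D

Row averages: A=-3.4, B=-12.2, C=-8.4, D=10.6
Highest average = 10.6 → D.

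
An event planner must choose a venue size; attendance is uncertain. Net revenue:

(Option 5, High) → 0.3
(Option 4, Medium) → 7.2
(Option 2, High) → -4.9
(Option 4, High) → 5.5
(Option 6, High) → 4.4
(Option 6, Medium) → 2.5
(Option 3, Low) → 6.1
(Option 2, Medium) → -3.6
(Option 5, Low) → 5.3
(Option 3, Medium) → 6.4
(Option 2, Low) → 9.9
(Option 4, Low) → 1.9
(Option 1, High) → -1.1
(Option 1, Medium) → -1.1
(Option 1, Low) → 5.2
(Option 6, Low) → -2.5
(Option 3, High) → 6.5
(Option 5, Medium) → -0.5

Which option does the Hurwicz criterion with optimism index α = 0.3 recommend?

Option 3

Option 1: 0.3·5.2 + 0.7·(-1.1) = 0.79
Option 2: 0.3·9.9 + 0.7·(-4.9) = -0.46
Option 3: 0.3·6.5 + 0.7·6.1 = 6.22
Option 4: 0.3·7.2 + 0.7·1.9 = 3.49
Option 5: 0.3·5.3 + 0.7·(-0.5) = 1.24
Option 6: 0.3·4.4 + 0.7·(-2.5) = -0.43
Highest Hurwicz score = 6.22 → Option 3.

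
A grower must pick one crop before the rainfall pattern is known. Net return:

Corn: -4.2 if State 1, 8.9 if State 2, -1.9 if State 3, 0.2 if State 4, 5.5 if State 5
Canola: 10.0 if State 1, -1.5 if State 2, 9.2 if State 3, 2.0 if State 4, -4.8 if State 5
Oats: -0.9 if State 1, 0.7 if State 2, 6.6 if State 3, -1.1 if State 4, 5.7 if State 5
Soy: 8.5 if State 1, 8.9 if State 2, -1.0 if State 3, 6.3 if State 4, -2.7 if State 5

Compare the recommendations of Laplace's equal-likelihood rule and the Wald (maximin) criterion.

Row averages: Corn=1.7, Canola=2.98, Oats=2.2, Soy=4
Highest average = 4 → Soy.
Row minima: Corn=-4.2, Canola=-4.8, Oats=-1.1, Soy=-2.7
Best worst-case = -1.1 → Oats.

laplace → Soy; maximin → Oats (disagree)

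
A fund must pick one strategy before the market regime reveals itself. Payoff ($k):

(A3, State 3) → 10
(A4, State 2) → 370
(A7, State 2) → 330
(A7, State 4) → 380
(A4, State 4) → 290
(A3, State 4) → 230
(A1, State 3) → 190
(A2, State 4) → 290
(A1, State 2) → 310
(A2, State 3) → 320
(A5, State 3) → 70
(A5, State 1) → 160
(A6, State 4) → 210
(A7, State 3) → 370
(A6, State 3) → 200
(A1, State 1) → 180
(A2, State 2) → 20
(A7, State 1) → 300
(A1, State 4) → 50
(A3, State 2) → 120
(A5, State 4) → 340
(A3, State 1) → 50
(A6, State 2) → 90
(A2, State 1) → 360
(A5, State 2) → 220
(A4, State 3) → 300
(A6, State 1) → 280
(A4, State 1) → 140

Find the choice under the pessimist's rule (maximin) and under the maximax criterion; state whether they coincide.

Row minima: A1=50, A2=20, A3=10, A4=140, A5=70, A6=90, A7=300
Best worst-case = 300 → A7.
Row maxima: A1=310, A2=360, A3=230, A4=370, A5=340, A6=280, A7=380
Best best-case = 380 → A7.

maximin → A7; maximax → A7 (agree)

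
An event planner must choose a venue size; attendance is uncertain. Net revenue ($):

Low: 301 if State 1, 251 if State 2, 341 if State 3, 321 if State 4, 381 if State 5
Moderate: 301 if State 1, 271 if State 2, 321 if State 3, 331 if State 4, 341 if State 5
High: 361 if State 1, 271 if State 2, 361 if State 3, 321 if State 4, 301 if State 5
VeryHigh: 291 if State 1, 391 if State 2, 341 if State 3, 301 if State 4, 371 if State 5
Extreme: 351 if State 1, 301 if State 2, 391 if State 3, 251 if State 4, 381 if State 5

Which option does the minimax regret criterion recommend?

Column bests: State 1=361, State 2=391, State 3=391, State 4=331, State 5=381.
Low regrets: 60, 140, 50, 10, 0 → max 140
Moderate regrets: 60, 120, 70, 0, 40 → max 120
High regrets: 0, 120, 30, 10, 80 → max 120
VeryHigh regrets: 70, 0, 50, 30, 10 → max 70
Extreme regrets: 10, 90, 0, 80, 0 → max 90
Smallest max regret = 70 → VeryHigh.

VeryHigh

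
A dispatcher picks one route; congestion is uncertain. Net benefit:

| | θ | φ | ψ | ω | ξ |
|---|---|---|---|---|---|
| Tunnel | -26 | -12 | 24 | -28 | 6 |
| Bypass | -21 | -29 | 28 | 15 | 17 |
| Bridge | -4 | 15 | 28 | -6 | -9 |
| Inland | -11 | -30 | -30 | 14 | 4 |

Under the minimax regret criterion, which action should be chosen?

Bridge

Column bests: θ=-4, φ=15, ψ=28, ω=15, ξ=17.
Tunnel regrets: 22, 27, 4, 43, 11 → max 43
Bypass regrets: 17, 44, 0, 0, 0 → max 44
Bridge regrets: 0, 0, 0, 21, 26 → max 26
Inland regrets: 7, 45, 58, 1, 13 → max 58
Smallest max regret = 26 → Bridge.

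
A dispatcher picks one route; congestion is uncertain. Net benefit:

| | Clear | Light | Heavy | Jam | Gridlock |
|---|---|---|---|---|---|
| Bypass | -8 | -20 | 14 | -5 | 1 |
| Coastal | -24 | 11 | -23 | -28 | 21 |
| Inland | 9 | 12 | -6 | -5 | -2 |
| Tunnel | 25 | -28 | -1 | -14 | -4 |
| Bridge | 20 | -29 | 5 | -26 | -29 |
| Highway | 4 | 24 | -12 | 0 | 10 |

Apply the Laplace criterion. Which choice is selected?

Row averages: Bypass=-3.6, Coastal=-8.6, Inland=1.6, Tunnel=-4.4, Bridge=-11.8, Highway=5.2
Highest average = 5.2 → Highway.

Highway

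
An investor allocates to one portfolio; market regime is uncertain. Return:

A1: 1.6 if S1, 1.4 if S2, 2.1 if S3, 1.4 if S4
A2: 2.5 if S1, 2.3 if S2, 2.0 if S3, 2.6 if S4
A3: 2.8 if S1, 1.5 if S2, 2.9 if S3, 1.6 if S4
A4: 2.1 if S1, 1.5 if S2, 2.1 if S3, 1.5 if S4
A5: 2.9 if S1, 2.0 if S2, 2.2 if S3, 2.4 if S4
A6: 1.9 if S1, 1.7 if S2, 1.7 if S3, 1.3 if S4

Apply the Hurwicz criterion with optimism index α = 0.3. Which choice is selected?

A1: 0.3·2.1 + 0.7·1.4 = 1.61
A2: 0.3·2.6 + 0.7·2.0 = 2.18
A3: 0.3·2.9 + 0.7·1.5 = 1.92
A4: 0.3·2.1 + 0.7·1.5 = 1.68
A5: 0.3·2.9 + 0.7·2.0 = 2.27
A6: 0.3·1.9 + 0.7·1.3 = 1.48
Highest Hurwicz score = 2.27 → A5.

A5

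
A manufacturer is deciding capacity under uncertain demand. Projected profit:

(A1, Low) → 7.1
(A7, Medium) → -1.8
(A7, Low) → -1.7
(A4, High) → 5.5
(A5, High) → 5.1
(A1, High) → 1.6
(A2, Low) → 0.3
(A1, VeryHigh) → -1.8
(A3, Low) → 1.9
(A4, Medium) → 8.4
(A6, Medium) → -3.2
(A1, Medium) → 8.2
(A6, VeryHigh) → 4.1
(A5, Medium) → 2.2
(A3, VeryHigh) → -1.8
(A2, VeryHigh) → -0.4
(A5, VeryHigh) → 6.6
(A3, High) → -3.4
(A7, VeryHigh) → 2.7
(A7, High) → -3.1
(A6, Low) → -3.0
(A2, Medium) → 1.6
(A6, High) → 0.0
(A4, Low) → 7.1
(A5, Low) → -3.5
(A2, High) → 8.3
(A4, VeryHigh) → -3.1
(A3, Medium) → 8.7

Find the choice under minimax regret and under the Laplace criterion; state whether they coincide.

Column bests: Low=7.1, Medium=8.7, High=8.3, VeryHigh=6.6.
A1 regrets: 0.0, 0.5, 6.7, 8.4 → max 8.4
A2 regrets: 6.8, 7.1, 0.0, 7.0 → max 7.1
A3 regrets: 5.2, 0.0, 11.7, 8.4 → max 11.7
A4 regrets: 0.0, 0.3, 2.8, 9.7 → max 9.7
A5 regrets: 10.6, 6.5, 3.2, 0.0 → max 10.6
A6 regrets: 10.1, 11.9, 8.3, 2.5 → max 11.9
A7 regrets: 8.8, 10.5, 11.4, 3.9 → max 11.4
Smallest max regret = 7.1 → A2.
Row averages: A1=3.775, A2=2.45, A3=1.35, A4=4.475, A5=2.6, A6=-0.525, A7=-0.975
Highest average = 4.475 → A4.

minimax regret → A2; laplace → A4 (disagree)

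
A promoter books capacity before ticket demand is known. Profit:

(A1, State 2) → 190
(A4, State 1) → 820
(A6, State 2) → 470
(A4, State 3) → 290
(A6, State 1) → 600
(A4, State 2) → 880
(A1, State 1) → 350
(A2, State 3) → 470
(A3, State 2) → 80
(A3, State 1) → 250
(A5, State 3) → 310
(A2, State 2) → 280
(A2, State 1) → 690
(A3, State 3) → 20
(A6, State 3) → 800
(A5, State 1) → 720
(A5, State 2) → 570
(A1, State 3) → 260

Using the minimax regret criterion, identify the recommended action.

Column bests: State 1=820, State 2=880, State 3=800.
A1 regrets: 470, 690, 540 → max 690
A2 regrets: 130, 600, 330 → max 600
A3 regrets: 570, 800, 780 → max 800
A4 regrets: 0, 0, 510 → max 510
A5 regrets: 100, 310, 490 → max 490
A6 regrets: 220, 410, 0 → max 410
Smallest max regret = 410 → A6.

A6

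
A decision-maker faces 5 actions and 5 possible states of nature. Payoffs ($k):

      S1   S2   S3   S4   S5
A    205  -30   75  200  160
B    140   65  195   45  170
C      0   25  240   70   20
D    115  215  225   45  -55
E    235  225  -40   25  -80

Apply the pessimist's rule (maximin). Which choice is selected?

B

Row minima: A=-30, B=45, C=0, D=-55, E=-80
Best worst-case = 45 → B.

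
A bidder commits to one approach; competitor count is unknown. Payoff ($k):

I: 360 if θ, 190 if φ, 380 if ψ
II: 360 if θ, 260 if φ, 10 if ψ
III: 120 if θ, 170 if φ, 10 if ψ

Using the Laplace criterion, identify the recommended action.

I

Row averages: I=310, II=210, III=100
Highest average = 310 → I.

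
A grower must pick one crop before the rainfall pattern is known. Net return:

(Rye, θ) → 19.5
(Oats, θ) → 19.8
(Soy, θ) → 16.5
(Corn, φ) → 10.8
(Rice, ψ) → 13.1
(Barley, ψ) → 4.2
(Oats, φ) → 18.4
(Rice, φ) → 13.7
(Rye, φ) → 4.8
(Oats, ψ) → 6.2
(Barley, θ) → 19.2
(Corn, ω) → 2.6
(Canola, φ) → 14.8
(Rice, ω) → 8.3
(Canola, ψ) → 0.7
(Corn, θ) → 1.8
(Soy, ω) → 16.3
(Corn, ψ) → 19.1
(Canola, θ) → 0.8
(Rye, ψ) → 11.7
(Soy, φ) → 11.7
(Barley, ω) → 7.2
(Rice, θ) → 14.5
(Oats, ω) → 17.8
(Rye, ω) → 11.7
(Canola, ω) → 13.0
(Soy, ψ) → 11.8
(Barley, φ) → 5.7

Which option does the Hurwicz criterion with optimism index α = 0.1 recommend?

Soy

Corn: 0.1·19.1 + 0.9·1.8 = 3.53
Soy: 0.1·16.5 + 0.9·11.7 = 12.18
Oats: 0.1·19.8 + 0.9·6.2 = 7.56
Rye: 0.1·19.5 + 0.9·4.8 = 6.27
Rice: 0.1·14.5 + 0.9·8.3 = 8.92
Barley: 0.1·19.2 + 0.9·4.2 = 5.7
Canola: 0.1·14.8 + 0.9·0.7 = 2.11
Highest Hurwicz score = 12.18 → Soy.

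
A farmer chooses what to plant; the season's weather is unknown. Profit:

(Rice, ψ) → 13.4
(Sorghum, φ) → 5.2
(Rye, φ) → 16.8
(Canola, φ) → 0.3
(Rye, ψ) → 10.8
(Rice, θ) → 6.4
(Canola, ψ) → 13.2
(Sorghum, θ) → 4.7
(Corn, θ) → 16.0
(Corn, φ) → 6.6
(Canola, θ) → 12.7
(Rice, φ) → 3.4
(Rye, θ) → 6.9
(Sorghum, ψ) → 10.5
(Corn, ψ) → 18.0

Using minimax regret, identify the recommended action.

Column bests: θ=16.0, φ=16.8, ψ=18.0.
Rye regrets: 9.1, 0.0, 7.2 → max 9.1
Sorghum regrets: 11.3, 11.6, 7.5 → max 11.6
Rice regrets: 9.6, 13.4, 4.6 → max 13.4
Corn regrets: 0.0, 10.2, 0.0 → max 10.2
Canola regrets: 3.3, 16.5, 4.8 → max 16.5
Smallest max regret = 9.1 → Rye.

Rye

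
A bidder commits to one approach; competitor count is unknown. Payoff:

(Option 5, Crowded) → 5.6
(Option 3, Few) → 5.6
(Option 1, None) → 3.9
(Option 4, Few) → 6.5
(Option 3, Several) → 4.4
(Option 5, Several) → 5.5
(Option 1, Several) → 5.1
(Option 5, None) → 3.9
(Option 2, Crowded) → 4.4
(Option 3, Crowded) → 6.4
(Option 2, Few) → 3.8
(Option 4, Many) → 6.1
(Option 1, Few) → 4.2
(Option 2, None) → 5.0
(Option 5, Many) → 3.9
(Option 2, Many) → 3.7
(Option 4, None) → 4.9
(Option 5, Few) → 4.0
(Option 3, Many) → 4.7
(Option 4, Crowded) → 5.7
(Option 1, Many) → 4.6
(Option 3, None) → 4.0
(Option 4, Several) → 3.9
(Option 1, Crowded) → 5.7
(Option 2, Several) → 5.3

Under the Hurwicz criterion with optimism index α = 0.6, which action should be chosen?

Option 4

Option 1: 0.6·5.7 + 0.4·3.9 = 4.98
Option 2: 0.6·5.3 + 0.4·3.7 = 4.66
Option 3: 0.6·6.4 + 0.4·4.0 = 5.44
Option 4: 0.6·6.5 + 0.4·3.9 = 5.46
Option 5: 0.6·5.6 + 0.4·3.9 = 4.92
Highest Hurwicz score = 5.46 → Option 4.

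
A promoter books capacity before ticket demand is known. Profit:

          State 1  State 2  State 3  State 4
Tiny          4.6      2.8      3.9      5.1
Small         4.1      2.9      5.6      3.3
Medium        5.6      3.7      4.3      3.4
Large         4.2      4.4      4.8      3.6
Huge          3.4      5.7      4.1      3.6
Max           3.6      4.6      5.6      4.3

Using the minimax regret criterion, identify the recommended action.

Column bests: State 1=5.6, State 2=5.7, State 3=5.6, State 4=5.1.
Tiny regrets: 1.0, 2.9, 1.7, 0.0 → max 2.9
Small regrets: 1.5, 2.8, 0.0, 1.8 → max 2.8
Medium regrets: 0.0, 2.0, 1.3, 1.7 → max 2.0
Large regrets: 1.4, 1.3, 0.8, 1.5 → max 1.5
Huge regrets: 2.2, 0.0, 1.5, 1.5 → max 2.2
Max regrets: 2.0, 1.1, 0.0, 0.8 → max 2.0
Smallest max regret = 1.5 → Large.

Large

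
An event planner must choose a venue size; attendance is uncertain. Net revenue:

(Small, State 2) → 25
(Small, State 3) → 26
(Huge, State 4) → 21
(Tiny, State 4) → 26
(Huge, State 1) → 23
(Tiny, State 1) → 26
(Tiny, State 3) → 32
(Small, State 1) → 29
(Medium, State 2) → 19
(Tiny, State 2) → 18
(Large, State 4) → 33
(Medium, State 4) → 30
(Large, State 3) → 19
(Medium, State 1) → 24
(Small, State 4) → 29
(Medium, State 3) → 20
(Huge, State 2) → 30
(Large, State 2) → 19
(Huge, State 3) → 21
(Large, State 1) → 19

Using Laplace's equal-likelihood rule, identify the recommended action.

Small

Row averages: Tiny=25.5, Small=27.25, Medium=23.25, Large=22.5, Huge=23.75
Highest average = 27.25 → Small.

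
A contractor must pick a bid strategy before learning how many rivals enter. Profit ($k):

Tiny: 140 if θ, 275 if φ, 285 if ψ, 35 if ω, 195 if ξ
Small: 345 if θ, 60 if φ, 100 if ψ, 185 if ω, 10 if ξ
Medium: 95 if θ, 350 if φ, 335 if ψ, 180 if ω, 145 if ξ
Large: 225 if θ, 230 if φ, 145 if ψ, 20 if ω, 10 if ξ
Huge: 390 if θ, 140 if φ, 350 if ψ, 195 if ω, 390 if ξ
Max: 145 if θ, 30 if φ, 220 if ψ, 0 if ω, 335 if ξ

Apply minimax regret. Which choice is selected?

Column bests: θ=390, φ=350, ψ=350, ω=195, ξ=390.
Tiny regrets: 250, 75, 65, 160, 195 → max 250
Small regrets: 45, 290, 250, 10, 380 → max 380
Medium regrets: 295, 0, 15, 15, 245 → max 295
Large regrets: 165, 120, 205, 175, 380 → max 380
Huge regrets: 0, 210, 0, 0, 0 → max 210
Max regrets: 245, 320, 130, 195, 55 → max 320
Smallest max regret = 210 → Huge.

Huge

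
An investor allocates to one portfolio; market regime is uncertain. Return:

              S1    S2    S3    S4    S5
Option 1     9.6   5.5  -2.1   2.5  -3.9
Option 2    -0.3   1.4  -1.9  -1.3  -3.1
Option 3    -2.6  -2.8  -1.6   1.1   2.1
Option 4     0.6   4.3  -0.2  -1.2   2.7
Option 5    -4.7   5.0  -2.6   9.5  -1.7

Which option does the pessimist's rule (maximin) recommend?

Option 4

Row minima: Option 1=-3.9, Option 2=-3.1, Option 3=-2.8, Option 4=-1.2, Option 5=-4.7
Best worst-case = -1.2 → Option 4.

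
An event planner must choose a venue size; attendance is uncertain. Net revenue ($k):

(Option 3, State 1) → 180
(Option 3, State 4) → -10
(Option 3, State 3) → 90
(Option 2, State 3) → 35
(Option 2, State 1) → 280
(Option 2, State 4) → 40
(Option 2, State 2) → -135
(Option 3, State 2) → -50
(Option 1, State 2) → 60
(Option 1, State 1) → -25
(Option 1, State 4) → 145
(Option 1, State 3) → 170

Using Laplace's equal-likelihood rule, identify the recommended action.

Option 1

Row averages: Option 1=87.5, Option 2=55, Option 3=52.5
Highest average = 87.5 → Option 1.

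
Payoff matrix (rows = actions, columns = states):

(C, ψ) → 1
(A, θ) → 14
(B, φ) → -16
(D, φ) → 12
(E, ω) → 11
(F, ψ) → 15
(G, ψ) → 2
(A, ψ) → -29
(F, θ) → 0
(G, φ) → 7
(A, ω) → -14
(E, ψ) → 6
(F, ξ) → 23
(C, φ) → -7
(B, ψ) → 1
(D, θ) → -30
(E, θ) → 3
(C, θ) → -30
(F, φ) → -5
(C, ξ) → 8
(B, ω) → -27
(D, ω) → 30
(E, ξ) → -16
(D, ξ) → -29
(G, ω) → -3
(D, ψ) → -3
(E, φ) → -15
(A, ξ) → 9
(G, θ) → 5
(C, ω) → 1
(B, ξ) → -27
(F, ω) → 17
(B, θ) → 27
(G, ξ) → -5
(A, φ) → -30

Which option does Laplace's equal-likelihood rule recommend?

Row averages: A=-10, B=-8.4, C=-5.4, D=-4, E=-2.2, F=10, G=1.2
Highest average = 10 → F.

F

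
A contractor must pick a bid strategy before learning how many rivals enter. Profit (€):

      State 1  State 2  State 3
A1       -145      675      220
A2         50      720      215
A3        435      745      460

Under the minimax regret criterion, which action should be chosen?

A3

Column bests: State 1=435, State 2=745, State 3=460.
A1 regrets: 580, 70, 240 → max 580
A2 regrets: 385, 25, 245 → max 385
A3 regrets: 0, 0, 0 → max 0
Smallest max regret = 0 → A3.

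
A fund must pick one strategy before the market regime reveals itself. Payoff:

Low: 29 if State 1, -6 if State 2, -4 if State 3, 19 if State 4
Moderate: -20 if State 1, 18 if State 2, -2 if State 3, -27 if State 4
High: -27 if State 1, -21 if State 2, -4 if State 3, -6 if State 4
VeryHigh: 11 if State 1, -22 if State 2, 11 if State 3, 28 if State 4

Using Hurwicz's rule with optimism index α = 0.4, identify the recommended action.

Low

Low: 0.4·29 + 0.6·(-6) = 8
Moderate: 0.4·18 + 0.6·(-27) = -9
High: 0.4·(-4) + 0.6·(-27) = -17.8
VeryHigh: 0.4·28 + 0.6·(-22) = -2
Highest Hurwicz score = 8 → Low.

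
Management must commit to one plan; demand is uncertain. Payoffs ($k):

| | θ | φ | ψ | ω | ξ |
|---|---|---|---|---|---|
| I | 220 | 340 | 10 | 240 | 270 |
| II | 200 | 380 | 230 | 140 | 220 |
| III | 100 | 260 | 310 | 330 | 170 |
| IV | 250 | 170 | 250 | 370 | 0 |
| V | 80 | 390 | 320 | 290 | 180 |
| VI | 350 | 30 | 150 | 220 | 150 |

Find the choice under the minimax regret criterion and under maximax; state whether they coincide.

Column bests: θ=350, φ=390, ψ=320, ω=370, ξ=270.
I regrets: 130, 50, 310, 130, 0 → max 310
II regrets: 150, 10, 90, 230, 50 → max 230
III regrets: 250, 130, 10, 40, 100 → max 250
IV regrets: 100, 220, 70, 0, 270 → max 270
V regrets: 270, 0, 0, 80, 90 → max 270
VI regrets: 0, 360, 170, 150, 120 → max 360
Smallest max regret = 230 → II.
Row maxima: I=340, II=380, III=330, IV=370, V=390, VI=350
Best best-case = 390 → V.

minimax regret → II; maximax → V (disagree)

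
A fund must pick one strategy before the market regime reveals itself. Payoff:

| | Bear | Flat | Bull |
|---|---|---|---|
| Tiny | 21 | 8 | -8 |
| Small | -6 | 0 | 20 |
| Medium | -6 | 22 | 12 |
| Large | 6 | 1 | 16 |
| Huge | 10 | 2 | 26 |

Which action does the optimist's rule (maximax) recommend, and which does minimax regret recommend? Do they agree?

maximax → Huge; minimax regret → Huge (agree)

Row maxima: Tiny=21, Small=20, Medium=22, Large=16, Huge=26
Best best-case = 26 → Huge.
Column bests: Bear=21, Flat=22, Bull=26.
Tiny regrets: 0, 14, 34 → max 34
Small regrets: 27, 22, 6 → max 27
Medium regrets: 27, 0, 14 → max 27
Large regrets: 15, 21, 10 → max 21
Huge regrets: 11, 20, 0 → max 20
Smallest max regret = 20 → Huge.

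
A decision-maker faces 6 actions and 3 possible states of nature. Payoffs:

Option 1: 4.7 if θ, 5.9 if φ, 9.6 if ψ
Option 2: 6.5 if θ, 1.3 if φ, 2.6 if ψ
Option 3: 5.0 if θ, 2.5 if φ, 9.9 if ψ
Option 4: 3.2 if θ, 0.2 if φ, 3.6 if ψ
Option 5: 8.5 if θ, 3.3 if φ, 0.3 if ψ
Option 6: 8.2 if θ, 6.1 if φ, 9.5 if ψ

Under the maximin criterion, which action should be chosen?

Option 6

Row minima: Option 1=4.7, Option 2=1.3, Option 3=2.5, Option 4=0.2, Option 5=0.3, Option 6=6.1
Best worst-case = 6.1 → Option 6.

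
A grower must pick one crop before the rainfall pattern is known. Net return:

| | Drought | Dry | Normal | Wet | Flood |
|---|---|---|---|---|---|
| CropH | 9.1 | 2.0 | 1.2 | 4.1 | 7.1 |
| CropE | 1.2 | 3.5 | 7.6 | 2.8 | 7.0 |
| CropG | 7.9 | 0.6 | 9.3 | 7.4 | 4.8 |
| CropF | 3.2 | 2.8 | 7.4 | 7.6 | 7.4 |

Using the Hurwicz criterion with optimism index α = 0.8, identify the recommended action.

CropH: 0.8·9.1 + 0.2·1.2 = 7.52
CropE: 0.8·7.6 + 0.2·1.2 = 6.32
CropG: 0.8·9.3 + 0.2·0.6 = 7.56
CropF: 0.8·7.6 + 0.2·2.8 = 6.64
Highest Hurwicz score = 7.56 → CropG.

CropG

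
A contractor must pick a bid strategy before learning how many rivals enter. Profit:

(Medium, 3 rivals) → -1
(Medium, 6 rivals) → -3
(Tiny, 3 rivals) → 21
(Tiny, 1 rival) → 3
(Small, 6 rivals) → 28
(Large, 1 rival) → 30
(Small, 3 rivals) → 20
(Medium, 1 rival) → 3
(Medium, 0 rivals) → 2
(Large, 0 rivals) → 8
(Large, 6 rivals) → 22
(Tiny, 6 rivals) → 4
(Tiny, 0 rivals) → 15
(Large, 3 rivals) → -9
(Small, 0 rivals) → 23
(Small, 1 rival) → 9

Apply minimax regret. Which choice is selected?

Small

Column bests: 0 rivals=23, 1 rival=30, 3 rivals=21, 6 rivals=28.
Tiny regrets: 8, 27, 0, 24 → max 27
Small regrets: 0, 21, 1, 0 → max 21
Medium regrets: 21, 27, 22, 31 → max 31
Large regrets: 15, 0, 30, 6 → max 30
Smallest max regret = 21 → Small.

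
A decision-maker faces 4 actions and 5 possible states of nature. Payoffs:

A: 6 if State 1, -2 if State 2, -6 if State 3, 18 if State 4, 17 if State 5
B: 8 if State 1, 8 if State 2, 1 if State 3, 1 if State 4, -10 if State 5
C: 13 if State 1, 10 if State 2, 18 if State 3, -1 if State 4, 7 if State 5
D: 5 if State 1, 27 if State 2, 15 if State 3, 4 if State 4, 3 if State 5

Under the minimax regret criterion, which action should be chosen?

Column bests: State 1=13, State 2=27, State 3=18, State 4=18, State 5=17.
A regrets: 7, 29, 24, 0, 0 → max 29
B regrets: 5, 19, 17, 17, 27 → max 27
C regrets: 0, 17, 0, 19, 10 → max 19
D regrets: 8, 0, 3, 14, 14 → max 14
Smallest max regret = 14 → D.

D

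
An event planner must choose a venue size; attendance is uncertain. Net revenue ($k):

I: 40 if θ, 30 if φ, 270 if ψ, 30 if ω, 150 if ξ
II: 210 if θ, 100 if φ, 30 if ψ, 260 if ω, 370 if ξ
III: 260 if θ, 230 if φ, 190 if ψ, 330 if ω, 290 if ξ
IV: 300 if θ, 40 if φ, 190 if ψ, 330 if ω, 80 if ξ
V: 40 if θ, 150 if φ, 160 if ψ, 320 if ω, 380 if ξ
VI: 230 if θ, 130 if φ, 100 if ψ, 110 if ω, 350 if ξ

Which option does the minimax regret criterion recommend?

Column bests: θ=300, φ=230, ψ=270, ω=330, ξ=380.
I regrets: 260, 200, 0, 300, 230 → max 300
II regrets: 90, 130, 240, 70, 10 → max 240
III regrets: 40, 0, 80, 0, 90 → max 90
IV regrets: 0, 190, 80, 0, 300 → max 300
V regrets: 260, 80, 110, 10, 0 → max 260
VI regrets: 70, 100, 170, 220, 30 → max 220
Smallest max regret = 90 → III.

III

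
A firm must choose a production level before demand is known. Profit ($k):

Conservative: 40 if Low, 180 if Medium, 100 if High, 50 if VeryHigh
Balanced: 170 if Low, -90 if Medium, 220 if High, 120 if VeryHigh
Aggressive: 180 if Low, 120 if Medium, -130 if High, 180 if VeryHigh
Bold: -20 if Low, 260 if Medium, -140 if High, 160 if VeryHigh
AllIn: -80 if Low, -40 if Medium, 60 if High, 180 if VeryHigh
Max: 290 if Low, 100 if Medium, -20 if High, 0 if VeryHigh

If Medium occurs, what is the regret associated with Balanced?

Best payoff under Medium is 260.
Regret = 260 − (-90) = 350.

350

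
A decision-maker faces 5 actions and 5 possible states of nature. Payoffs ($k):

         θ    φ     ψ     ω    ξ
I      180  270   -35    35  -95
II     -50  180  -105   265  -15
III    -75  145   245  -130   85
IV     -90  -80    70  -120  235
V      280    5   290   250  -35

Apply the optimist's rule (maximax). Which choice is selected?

V

Row maxima: I=270, II=265, III=245, IV=235, V=290
Best best-case = 290 → V.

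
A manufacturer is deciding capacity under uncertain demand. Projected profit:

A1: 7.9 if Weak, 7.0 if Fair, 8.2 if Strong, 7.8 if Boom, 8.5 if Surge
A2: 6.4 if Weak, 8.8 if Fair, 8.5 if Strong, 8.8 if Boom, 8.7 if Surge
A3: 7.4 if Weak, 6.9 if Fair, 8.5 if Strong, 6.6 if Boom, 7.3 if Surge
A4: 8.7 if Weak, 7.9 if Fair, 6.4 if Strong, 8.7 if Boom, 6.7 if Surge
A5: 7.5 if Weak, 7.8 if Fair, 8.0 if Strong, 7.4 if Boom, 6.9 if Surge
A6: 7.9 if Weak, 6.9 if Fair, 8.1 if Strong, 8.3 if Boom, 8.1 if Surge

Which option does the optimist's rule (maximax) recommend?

Row maxima: A1=8.5, A2=8.8, A3=8.5, A4=8.7, A5=8.0, A6=8.3
Best best-case = 8.8 → A2.

A2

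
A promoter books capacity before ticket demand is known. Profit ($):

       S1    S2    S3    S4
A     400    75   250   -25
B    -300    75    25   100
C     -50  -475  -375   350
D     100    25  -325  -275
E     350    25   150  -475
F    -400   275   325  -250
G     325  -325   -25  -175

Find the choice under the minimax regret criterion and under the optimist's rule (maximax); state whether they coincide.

Column bests: S1=400, S2=275, S3=325, S4=350.
A regrets: 0, 200, 75, 375 → max 375
B regrets: 700, 200, 300, 250 → max 700
C regrets: 450, 750, 700, 0 → max 750
D regrets: 300, 250, 650, 625 → max 650
E regrets: 50, 250, 175, 825 → max 825
F regrets: 800, 0, 0, 600 → max 800
G regrets: 75, 600, 350, 525 → max 600
Smallest max regret = 375 → A.
Row maxima: A=400, B=100, C=350, D=100, E=350, F=325, G=325
Best best-case = 400 → A.

minimax regret → A; maximax → A (agree)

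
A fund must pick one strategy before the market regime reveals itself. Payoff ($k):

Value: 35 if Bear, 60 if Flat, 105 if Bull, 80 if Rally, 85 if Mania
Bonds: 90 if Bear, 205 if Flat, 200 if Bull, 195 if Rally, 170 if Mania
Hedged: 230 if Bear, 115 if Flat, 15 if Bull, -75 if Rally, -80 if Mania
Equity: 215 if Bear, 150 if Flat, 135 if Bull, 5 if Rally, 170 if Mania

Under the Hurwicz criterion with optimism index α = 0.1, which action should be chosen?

Value: 0.1·105 + 0.9·35 = 42
Bonds: 0.1·205 + 0.9·90 = 101.5
Hedged: 0.1·230 + 0.9·(-80) = -49
Equity: 0.1·215 + 0.9·5 = 26
Highest Hurwicz score = 101.5 → Bonds.

Bonds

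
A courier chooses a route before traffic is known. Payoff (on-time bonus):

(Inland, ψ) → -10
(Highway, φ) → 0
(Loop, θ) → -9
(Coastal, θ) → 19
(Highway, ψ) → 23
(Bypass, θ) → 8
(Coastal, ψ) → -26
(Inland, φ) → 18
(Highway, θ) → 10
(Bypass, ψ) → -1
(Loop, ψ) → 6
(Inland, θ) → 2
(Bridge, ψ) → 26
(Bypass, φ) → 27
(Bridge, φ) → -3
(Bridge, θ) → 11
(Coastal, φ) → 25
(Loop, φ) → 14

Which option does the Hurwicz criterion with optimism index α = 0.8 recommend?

Bypass

Bypass: 0.8·27 + 0.2·(-1) = 21.4
Loop: 0.8·14 + 0.2·(-9) = 9.4
Bridge: 0.8·26 + 0.2·(-3) = 20.2
Highway: 0.8·23 + 0.2·0 = 18.4
Coastal: 0.8·25 + 0.2·(-26) = 14.8
Inland: 0.8·18 + 0.2·(-10) = 12.4
Highest Hurwicz score = 21.4 → Bypass.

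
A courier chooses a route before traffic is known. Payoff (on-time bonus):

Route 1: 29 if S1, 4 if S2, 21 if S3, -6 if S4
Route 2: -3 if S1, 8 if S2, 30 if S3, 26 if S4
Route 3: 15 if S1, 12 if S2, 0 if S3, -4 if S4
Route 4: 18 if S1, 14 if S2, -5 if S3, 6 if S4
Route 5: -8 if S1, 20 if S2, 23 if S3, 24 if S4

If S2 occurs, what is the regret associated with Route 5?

0

Best payoff under S2 is 20.
Regret = 20 − 20 = 0.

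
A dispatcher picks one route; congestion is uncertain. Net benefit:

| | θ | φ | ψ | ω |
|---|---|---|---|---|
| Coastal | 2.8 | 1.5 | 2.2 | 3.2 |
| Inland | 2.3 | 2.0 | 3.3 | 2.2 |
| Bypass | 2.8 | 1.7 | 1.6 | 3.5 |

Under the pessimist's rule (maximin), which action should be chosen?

Row minima: Coastal=1.5, Inland=2.0, Bypass=1.6
Best worst-case = 2.0 → Inland.

Inland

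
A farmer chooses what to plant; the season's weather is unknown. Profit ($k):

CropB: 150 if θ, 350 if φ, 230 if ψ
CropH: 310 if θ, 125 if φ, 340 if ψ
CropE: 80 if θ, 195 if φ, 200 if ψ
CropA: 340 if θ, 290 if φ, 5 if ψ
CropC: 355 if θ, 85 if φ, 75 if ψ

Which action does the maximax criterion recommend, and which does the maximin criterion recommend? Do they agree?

maximax → CropC; maximin → CropB (disagree)

Row maxima: CropB=350, CropH=340, CropE=200, CropA=340, CropC=355
Best best-case = 355 → CropC.
Row minima: CropB=150, CropH=125, CropE=80, CropA=5, CropC=75
Best worst-case = 150 → CropB.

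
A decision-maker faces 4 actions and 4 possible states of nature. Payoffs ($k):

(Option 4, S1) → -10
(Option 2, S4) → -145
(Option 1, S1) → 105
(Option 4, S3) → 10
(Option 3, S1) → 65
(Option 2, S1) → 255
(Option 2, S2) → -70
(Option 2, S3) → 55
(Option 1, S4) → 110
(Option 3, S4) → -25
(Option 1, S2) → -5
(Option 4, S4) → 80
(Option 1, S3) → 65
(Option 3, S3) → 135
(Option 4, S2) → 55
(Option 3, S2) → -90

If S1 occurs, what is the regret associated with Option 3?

Best payoff under S1 is 255.
Regret = 255 − 65 = 190.

190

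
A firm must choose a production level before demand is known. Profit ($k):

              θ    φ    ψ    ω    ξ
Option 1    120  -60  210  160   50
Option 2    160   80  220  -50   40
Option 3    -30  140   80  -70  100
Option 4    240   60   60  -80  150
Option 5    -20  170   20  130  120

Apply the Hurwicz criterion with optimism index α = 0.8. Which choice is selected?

Option 4

Option 1: 0.8·210 + 0.2·(-60) = 156
Option 2: 0.8·220 + 0.2·(-50) = 166
Option 3: 0.8·140 + 0.2·(-70) = 98
Option 4: 0.8·240 + 0.2·(-80) = 176
Option 5: 0.8·170 + 0.2·(-20) = 132
Highest Hurwicz score = 176 → Option 4.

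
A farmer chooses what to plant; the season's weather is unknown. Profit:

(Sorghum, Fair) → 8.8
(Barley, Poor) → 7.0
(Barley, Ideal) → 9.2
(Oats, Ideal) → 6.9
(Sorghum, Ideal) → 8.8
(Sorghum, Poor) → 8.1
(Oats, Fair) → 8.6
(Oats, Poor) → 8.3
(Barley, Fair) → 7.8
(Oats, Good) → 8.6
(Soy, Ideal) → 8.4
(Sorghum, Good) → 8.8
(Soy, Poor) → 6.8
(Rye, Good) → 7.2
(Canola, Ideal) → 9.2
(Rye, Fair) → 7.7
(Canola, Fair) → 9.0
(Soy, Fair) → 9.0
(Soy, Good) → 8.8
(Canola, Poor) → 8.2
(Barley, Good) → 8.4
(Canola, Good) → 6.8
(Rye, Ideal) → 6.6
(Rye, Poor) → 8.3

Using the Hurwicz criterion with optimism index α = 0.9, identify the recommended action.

Barley

Oats: 0.9·8.6 + 0.1·6.9 = 8.43
Soy: 0.9·9.0 + 0.1·6.8 = 8.78
Rye: 0.9·8.3 + 0.1·6.6 = 8.13
Barley: 0.9·9.2 + 0.1·7.0 = 8.98
Canola: 0.9·9.2 + 0.1·6.8 = 8.96
Sorghum: 0.9·8.8 + 0.1·8.1 = 8.73
Highest Hurwicz score = 8.98 → Barley.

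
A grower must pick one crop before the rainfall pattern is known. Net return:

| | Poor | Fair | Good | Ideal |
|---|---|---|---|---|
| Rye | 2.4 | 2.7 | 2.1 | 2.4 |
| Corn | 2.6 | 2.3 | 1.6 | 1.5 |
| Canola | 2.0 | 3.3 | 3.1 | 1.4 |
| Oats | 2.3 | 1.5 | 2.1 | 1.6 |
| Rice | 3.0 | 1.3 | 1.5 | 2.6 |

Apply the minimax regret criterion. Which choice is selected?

Column bests: Poor=3.0, Fair=3.3, Good=3.1, Ideal=2.6.
Rye regrets: 0.6, 0.6, 1.0, 0.2 → max 1.0
Corn regrets: 0.4, 1.0, 1.5, 1.1 → max 1.5
Canola regrets: 1.0, 0.0, 0.0, 1.2 → max 1.2
Oats regrets: 0.7, 1.8, 1.0, 1.0 → max 1.8
Rice regrets: 0.0, 2.0, 1.6, 0.0 → max 2.0
Smallest max regret = 1.0 → Rye.

Rye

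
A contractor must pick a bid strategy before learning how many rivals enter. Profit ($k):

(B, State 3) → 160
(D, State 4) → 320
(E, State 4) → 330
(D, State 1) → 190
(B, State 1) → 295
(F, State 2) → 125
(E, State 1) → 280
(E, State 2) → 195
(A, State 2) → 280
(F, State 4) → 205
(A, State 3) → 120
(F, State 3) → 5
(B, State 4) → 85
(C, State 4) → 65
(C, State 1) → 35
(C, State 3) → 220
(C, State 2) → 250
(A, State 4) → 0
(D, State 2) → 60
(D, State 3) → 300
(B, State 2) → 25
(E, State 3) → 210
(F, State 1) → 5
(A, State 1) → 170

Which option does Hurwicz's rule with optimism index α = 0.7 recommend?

A: 0.7·280 + 0.3·0 = 196
B: 0.7·295 + 0.3·25 = 214
C: 0.7·250 + 0.3·35 = 185.5
D: 0.7·320 + 0.3·60 = 242
E: 0.7·330 + 0.3·195 = 289.5
F: 0.7·205 + 0.3·5 = 145
Highest Hurwicz score = 289.5 → E.

E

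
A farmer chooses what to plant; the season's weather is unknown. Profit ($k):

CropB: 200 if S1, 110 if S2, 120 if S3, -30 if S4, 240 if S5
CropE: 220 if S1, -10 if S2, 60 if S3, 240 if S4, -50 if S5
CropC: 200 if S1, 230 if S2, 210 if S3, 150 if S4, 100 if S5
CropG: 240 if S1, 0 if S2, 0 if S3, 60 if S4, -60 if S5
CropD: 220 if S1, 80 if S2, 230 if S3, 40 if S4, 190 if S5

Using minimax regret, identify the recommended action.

CropC

Column bests: S1=240, S2=230, S3=230, S4=240, S5=240.
CropB regrets: 40, 120, 110, 270, 0 → max 270
CropE regrets: 20, 240, 170, 0, 290 → max 290
CropC regrets: 40, 0, 20, 90, 140 → max 140
CropG regrets: 0, 230, 230, 180, 300 → max 300
CropD regrets: 20, 150, 0, 200, 50 → max 200
Smallest max regret = 140 → CropC.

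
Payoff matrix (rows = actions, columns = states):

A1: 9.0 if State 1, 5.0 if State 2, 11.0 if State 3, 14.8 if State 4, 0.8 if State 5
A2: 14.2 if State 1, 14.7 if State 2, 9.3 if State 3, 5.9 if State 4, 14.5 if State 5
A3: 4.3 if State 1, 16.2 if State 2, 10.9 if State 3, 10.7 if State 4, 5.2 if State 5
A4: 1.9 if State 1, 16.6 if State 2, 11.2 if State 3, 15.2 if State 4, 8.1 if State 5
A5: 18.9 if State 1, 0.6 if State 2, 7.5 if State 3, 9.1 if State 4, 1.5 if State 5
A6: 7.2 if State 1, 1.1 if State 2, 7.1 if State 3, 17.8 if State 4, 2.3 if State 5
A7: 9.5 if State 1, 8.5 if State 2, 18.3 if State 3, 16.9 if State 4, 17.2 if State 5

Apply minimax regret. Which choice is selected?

A7

Column bests: State 1=18.9, State 2=16.6, State 3=18.3, State 4=17.8, State 5=17.2.
A1 regrets: 9.9, 11.6, 7.3, 3.0, 16.4 → max 16.4
A2 regrets: 4.7, 1.9, 9.0, 11.9, 2.7 → max 11.9
A3 regrets: 14.6, 0.4, 7.4, 7.1, 12.0 → max 14.6
A4 regrets: 17.0, 0.0, 7.1, 2.6, 9.1 → max 17.0
A5 regrets: 0.0, 16.0, 10.8, 8.7, 15.7 → max 16.0
A6 regrets: 11.7, 15.5, 11.2, 0.0, 14.9 → max 15.5
A7 regrets: 9.4, 8.1, 0.0, 0.9, 0.0 → max 9.4
Smallest max regret = 9.4 → A7.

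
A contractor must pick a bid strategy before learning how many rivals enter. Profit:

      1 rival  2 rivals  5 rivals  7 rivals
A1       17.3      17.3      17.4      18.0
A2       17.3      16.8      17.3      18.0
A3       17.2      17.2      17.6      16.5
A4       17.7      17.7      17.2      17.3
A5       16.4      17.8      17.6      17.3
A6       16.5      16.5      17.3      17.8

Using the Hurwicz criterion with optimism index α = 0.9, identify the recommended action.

A1

A1: 0.9·18.0 + 0.1·17.3 = 17.93
A2: 0.9·18.0 + 0.1·16.8 = 17.88
A3: 0.9·17.6 + 0.1·16.5 = 17.49
A4: 0.9·17.7 + 0.1·17.2 = 17.65
A5: 0.9·17.8 + 0.1·16.4 = 17.66
A6: 0.9·17.8 + 0.1·16.5 = 17.67
Highest Hurwicz score = 17.93 → A1.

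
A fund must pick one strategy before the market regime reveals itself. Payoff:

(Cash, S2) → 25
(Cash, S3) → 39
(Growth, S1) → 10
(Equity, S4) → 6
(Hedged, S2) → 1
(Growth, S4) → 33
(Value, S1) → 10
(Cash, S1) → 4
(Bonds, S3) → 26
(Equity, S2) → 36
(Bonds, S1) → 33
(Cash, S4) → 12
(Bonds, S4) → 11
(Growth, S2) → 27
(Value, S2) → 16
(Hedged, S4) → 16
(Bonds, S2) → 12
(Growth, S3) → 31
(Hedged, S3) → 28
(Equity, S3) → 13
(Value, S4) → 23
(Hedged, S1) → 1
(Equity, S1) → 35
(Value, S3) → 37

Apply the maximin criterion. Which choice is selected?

Bonds

Row minima: Equity=6, Bonds=11, Hedged=1, Cash=4, Value=10, Growth=10
Best worst-case = 11 → Bonds.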